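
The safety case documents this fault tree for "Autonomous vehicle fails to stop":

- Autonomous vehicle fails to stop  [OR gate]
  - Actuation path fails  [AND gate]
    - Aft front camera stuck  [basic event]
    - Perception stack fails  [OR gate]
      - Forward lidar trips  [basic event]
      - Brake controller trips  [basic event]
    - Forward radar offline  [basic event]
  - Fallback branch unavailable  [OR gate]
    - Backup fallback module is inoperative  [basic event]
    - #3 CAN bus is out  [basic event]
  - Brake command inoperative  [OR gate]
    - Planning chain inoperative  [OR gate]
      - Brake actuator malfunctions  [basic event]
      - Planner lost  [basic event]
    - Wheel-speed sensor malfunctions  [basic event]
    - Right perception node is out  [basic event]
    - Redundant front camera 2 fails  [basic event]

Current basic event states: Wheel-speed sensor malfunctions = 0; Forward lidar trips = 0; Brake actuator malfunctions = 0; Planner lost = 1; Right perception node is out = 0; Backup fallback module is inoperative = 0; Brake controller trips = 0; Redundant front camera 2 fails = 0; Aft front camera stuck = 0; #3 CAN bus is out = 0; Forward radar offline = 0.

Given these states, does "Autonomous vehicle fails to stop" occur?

Perception stack fails [OR]: Forward lidar trips=not, Brake controller trips=not → no input occurs → does not occur.
Actuation path fails [AND]: Aft front camera stuck=not, Perception stack fails=not, Forward radar offline=not → not all inputs occur → does not occur.
Fallback branch unavailable [OR]: Backup fallback module is inoperative=not, #3 CAN bus is out=not → no input occurs → does not occur.
Planning chain inoperative [OR]: Brake actuator malfunctions=not, Planner lost=occurs → at least one input occurs → occurs.
Brake command inoperative [OR]: Planning chain inoperative=occurs, Wheel-speed sensor malfunctions=not, Right perception node is out=not, Redundant front camera 2 fails=not → at least one input occurs → occurs.
Autonomous vehicle fails to stop [OR]: Actuation path fails=not, Fallback branch unavailable=not, Brake command inoperative=occurs → at least one input occurs → occurs.

Yes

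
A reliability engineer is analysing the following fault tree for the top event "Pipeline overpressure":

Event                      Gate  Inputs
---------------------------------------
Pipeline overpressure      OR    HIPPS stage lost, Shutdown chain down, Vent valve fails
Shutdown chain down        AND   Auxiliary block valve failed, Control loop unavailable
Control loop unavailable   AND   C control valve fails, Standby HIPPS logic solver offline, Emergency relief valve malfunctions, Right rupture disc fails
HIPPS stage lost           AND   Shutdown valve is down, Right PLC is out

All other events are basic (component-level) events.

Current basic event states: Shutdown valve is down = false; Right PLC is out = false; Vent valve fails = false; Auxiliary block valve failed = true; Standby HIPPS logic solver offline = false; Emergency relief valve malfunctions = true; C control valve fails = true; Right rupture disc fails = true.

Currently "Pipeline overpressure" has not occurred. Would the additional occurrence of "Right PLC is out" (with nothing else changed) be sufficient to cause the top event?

Counterfactual: set "Right PLC is out" to occurred.
HIPPS stage lost [AND]: Shutdown valve is down=not, Right PLC is out=occurs → not all inputs occur → does not occur.
Control loop unavailable [AND]: C control valve fails=occurs, Standby HIPPS logic solver offline=not, Emergency relief valve malfunctions=occurs, Right rupture disc fails=occurs → not all inputs occur → does not occur.
Shutdown chain down [AND]: Auxiliary block valve failed=occurs, Control loop unavailable=not → not all inputs occur → does not occur.
Pipeline overpressure [OR]: HIPPS stage lost=not, Shutdown chain down=not, Vent valve fails=not → no input occurs → does not occur.

No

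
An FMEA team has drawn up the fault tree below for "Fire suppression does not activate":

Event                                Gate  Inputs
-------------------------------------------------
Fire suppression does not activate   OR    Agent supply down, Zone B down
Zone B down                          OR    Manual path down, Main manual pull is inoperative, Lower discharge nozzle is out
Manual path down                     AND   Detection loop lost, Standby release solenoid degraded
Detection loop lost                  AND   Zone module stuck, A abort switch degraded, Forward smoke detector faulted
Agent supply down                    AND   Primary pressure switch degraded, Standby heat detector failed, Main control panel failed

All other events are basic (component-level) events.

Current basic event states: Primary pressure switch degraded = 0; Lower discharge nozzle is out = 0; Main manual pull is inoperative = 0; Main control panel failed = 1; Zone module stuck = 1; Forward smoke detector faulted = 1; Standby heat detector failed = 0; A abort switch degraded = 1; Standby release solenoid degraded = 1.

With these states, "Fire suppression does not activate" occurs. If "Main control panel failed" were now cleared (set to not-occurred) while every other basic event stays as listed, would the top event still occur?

Yes

Counterfactual: set "Main control panel failed" to not occurred.
Agent supply down [AND]: Primary pressure switch degraded=not, Standby heat detector failed=not, Main control panel failed=not → not all inputs occur → does not occur.
Detection loop lost [AND]: Zone module stuck=occurs, A abort switch degraded=occurs, Forward smoke detector faulted=occurs → all inputs occur → occurs.
Manual path down [AND]: Detection loop lost=occurs, Standby release solenoid degraded=occurs → all inputs occur → occurs.
Zone B down [OR]: Manual path down=occurs, Main manual pull is inoperative=not, Lower discharge nozzle is out=not → at least one input occurs → occurs.
Fire suppression does not activate [OR]: Agent supply down=not, Zone B down=occurs → at least one input occurs → occurs.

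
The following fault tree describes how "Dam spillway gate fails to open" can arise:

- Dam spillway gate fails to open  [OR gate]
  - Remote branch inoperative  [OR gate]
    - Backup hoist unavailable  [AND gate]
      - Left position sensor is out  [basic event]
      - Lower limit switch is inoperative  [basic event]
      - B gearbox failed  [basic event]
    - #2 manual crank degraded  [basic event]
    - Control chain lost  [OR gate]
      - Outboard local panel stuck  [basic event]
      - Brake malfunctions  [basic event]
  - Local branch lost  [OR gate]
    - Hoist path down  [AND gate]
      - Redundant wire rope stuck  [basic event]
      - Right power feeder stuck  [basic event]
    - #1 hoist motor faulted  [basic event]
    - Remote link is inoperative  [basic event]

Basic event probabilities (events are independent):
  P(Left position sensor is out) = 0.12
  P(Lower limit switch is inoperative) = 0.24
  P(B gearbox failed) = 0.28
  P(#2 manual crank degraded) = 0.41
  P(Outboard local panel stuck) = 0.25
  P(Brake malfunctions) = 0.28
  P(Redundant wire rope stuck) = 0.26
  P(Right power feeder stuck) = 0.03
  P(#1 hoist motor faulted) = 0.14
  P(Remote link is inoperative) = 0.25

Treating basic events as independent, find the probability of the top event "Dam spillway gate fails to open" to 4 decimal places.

0.7978

P(Backup hoist unavailable) [AND] = 0.12 × 0.24 × 0.28 = 0.008064
P(Control chain lost) [OR] = 1 − (1−0.25) × (1−0.28) = 0.460000
P(Remote branch inoperative) [OR] = 1 − (1−0.008064) × (1−0.41) × (1−0.460000) = 0.683969
P(Hoist path down) [AND] = 0.26 × 0.03 = 0.007800
P(Local branch lost) [OR] = 1 − (1−0.007800) × (1−0.14) × (1−0.25) = 0.360031
P(Dam spillway gate fails to open) [OR] = 1 − (1−0.683969) × (1−0.360031) = 0.797750
Rounded to 4 decimal places: P(Dam spillway gate fails to open) ≈ 0.7978.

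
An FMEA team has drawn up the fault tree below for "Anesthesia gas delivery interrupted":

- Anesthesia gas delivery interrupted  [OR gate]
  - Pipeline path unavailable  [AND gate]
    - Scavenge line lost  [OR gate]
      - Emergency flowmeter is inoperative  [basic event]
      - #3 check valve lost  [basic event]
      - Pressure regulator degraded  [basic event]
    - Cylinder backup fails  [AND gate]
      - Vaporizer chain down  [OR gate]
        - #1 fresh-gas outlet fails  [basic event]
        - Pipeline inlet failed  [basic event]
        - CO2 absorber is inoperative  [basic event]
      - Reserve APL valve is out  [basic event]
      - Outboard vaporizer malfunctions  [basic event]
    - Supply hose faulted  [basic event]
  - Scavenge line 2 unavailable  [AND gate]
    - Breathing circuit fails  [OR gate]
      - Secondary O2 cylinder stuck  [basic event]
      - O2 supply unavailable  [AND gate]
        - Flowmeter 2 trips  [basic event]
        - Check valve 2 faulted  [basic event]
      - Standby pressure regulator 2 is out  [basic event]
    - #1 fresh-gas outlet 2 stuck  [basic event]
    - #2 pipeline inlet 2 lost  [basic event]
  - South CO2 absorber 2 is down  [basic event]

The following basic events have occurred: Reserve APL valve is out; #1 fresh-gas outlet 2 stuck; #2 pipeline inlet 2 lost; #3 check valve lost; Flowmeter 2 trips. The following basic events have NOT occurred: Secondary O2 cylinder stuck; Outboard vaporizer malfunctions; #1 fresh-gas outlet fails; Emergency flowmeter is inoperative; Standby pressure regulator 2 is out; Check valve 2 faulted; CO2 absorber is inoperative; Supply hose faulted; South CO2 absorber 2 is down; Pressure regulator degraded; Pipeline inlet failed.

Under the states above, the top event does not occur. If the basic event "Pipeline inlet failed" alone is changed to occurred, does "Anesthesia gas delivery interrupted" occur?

No

Counterfactual: set "Pipeline inlet failed" to occurred.
Scavenge line lost [OR]: Emergency flowmeter is inoperative=not, #3 check valve lost=occurs, Pressure regulator degraded=not → at least one input occurs → occurs.
Vaporizer chain down [OR]: #1 fresh-gas outlet fails=not, Pipeline inlet failed=occurs, CO2 absorber is inoperative=not → at least one input occurs → occurs.
Cylinder backup fails [AND]: Vaporizer chain down=occurs, Reserve APL valve is out=occurs, Outboard vaporizer malfunctions=not → not all inputs occur → does not occur.
Pipeline path unavailable [AND]: Scavenge line lost=occurs, Cylinder backup fails=not, Supply hose faulted=not → not all inputs occur → does not occur.
O2 supply unavailable [AND]: Flowmeter 2 trips=occurs, Check valve 2 faulted=not → not all inputs occur → does not occur.
Breathing circuit fails [OR]: Secondary O2 cylinder stuck=not, O2 supply unavailable=not, Standby pressure regulator 2 is out=not → no input occurs → does not occur.
Scavenge line 2 unavailable [AND]: Breathing circuit fails=not, #1 fresh-gas outlet 2 stuck=occurs, #2 pipeline inlet 2 lost=occurs → not all inputs occur → does not occur.
Anesthesia gas delivery interrupted [OR]: Pipeline path unavailable=not, Scavenge line 2 unavailable=not, South CO2 absorber 2 is down=not → no input occurs → does not occur.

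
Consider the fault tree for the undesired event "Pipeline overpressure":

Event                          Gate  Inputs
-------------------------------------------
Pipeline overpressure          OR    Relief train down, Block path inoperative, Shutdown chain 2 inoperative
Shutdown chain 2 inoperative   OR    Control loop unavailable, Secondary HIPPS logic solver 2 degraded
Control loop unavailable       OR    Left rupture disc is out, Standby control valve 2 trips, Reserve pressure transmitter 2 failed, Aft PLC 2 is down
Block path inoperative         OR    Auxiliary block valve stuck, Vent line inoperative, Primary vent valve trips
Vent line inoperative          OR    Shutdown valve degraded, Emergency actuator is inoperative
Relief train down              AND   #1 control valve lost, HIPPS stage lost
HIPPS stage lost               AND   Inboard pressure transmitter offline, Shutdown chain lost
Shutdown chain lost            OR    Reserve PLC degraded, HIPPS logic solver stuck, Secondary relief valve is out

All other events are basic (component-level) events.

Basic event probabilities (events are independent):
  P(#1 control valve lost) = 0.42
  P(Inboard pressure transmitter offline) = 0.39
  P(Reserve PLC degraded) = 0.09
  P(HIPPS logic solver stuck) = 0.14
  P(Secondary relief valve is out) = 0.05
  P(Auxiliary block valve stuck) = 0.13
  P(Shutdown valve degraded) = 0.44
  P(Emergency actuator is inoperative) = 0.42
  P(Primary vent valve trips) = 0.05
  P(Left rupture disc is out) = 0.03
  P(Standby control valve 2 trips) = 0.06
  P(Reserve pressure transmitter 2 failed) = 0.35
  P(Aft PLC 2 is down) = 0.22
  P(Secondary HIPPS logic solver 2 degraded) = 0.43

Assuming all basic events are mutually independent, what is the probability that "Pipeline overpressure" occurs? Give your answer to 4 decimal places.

0.9322

P(Shutdown chain lost) [OR] = 1 − (1−0.09) × (1−0.14) × (1−0.05) = 0.256530
P(HIPPS stage lost) [AND] = 0.39 × 0.256530 = 0.100047
P(Relief train down) [AND] = 0.42 × 0.100047 = 0.042020
P(Vent line inoperative) [OR] = 1 − (1−0.44) × (1−0.42) = 0.675200
P(Block path inoperative) [OR] = 1 − (1−0.13) × (1−0.675200) × (1−0.05) = 0.731553
P(Control loop unavailable) [OR] = 1 − (1−0.03) × (1−0.06) × (1−0.35) × (1−0.22) = 0.537717
P(Shutdown chain 2 inoperative) [OR] = 1 − (1−0.537717) × (1−0.43) = 0.736499
P(Pipeline overpressure) [OR] = 1 − (1−0.042020) × (1−0.731553) × (1−0.736499) = 0.932236
Rounded to 4 decimal places: P(Pipeline overpressure) ≈ 0.9322.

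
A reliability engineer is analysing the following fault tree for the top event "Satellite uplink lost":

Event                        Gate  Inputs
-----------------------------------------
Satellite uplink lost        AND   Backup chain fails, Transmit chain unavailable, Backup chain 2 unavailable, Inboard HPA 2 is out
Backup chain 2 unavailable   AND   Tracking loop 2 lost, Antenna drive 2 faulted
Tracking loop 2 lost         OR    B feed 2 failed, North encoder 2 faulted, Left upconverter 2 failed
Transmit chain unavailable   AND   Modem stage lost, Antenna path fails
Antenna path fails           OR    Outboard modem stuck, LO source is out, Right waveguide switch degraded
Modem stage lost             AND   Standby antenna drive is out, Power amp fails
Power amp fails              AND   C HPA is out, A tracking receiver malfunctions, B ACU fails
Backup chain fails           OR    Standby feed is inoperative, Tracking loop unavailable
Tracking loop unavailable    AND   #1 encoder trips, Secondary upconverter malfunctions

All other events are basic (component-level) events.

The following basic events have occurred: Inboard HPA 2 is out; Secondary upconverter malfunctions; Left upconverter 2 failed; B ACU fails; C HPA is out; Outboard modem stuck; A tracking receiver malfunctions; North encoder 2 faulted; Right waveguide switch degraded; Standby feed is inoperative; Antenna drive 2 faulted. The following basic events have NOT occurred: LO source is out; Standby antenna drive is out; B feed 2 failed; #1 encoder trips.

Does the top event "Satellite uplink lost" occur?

No

Tracking loop unavailable [AND]: #1 encoder trips=not, Secondary upconverter malfunctions=occurs → not all inputs occur → does not occur.
Backup chain fails [OR]: Standby feed is inoperative=occurs, Tracking loop unavailable=not → at least one input occurs → occurs.
Power amp fails [AND]: C HPA is out=occurs, A tracking receiver malfunctions=occurs, B ACU fails=occurs → all inputs occur → occurs.
Modem stage lost [AND]: Standby antenna drive is out=not, Power amp fails=occurs → not all inputs occur → does not occur.
Antenna path fails [OR]: Outboard modem stuck=occurs, LO source is out=not, Right waveguide switch degraded=occurs → at least one input occurs → occurs.
Transmit chain unavailable [AND]: Modem stage lost=not, Antenna path fails=occurs → not all inputs occur → does not occur.
Tracking loop 2 lost [OR]: B feed 2 failed=not, North encoder 2 faulted=occurs, Left upconverter 2 failed=occurs → at least one input occurs → occurs.
Backup chain 2 unavailable [AND]: Tracking loop 2 lost=occurs, Antenna drive 2 faulted=occurs → all inputs occur → occurs.
Satellite uplink lost [AND]: Backup chain fails=occurs, Transmit chain unavailable=not, Backup chain 2 unavailable=occurs, Inboard HPA 2 is out=occurs → not all inputs occur → does not occur.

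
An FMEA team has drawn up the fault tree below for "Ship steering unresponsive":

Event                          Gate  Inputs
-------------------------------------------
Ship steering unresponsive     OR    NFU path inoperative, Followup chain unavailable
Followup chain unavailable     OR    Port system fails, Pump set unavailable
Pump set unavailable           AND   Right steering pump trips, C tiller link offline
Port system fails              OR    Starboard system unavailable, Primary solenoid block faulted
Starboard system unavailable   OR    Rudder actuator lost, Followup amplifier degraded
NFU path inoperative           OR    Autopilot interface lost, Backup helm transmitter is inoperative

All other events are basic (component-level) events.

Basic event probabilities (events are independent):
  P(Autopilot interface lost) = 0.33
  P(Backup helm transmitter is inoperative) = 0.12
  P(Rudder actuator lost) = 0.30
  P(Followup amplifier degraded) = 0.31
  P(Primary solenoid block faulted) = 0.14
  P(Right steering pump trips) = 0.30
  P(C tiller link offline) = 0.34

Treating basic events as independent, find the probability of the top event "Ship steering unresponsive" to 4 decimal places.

P(NFU path inoperative) [OR] = 1 − (1−0.33) × (1−0.12) = 0.410400
P(Starboard system unavailable) [OR] = 1 − (1−0.30) × (1−0.31) = 0.517000
P(Port system fails) [OR] = 1 − (1−0.517000) × (1−0.14) = 0.584620
P(Pump set unavailable) [AND] = 0.30 × 0.34 = 0.102000
P(Followup chain unavailable) [OR] = 1 − (1−0.584620) × (1−0.102000) = 0.626989
P(Ship steering unresponsive) [OR] = 1 − (1−0.410400) × (1−0.626989) = 0.780073
Rounded to 4 decimal places: P(Ship steering unresponsive) ≈ 0.7801.

0.7801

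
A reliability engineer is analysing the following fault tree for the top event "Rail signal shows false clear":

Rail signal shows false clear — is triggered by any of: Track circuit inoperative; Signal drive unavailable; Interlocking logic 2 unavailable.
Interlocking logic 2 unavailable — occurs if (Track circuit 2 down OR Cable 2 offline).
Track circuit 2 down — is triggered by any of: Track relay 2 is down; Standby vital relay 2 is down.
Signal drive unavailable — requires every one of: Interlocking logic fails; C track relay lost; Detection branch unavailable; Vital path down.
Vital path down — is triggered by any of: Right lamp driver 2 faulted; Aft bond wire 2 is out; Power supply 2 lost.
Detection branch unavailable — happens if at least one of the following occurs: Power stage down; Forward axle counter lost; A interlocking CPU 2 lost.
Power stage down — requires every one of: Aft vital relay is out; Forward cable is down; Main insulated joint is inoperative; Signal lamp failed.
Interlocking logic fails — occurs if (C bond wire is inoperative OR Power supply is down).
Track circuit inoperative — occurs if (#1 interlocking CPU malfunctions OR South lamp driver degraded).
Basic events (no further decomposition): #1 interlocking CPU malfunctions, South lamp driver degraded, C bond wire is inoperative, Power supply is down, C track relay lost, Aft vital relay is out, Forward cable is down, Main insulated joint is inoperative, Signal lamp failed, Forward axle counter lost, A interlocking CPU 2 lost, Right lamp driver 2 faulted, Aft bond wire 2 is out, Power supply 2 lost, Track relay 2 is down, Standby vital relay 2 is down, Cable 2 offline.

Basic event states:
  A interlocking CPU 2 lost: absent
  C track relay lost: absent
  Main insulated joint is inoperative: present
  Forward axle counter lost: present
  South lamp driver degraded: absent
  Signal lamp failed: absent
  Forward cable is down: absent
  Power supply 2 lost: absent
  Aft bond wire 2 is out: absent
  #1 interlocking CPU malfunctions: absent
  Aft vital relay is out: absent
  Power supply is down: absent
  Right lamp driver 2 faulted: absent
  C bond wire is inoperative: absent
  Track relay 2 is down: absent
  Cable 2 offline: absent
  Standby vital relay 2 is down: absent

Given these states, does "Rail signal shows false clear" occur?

Track circuit inoperative [OR]: #1 interlocking CPU malfunctions=not, South lamp driver degraded=not → no input occurs → does not occur.
Interlocking logic fails [OR]: C bond wire is inoperative=not, Power supply is down=not → no input occurs → does not occur.
Power stage down [AND]: Aft vital relay is out=not, Forward cable is down=not, Main insulated joint is inoperative=occurs, Signal lamp failed=not → not all inputs occur → does not occur.
Detection branch unavailable [OR]: Power stage down=not, Forward axle counter lost=occurs, A interlocking CPU 2 lost=not → at least one input occurs → occurs.
Vital path down [OR]: Right lamp driver 2 faulted=not, Aft bond wire 2 is out=not, Power supply 2 lost=not → no input occurs → does not occur.
Signal drive unavailable [AND]: Interlocking logic fails=not, C track relay lost=not, Detection branch unavailable=occurs, Vital path down=not → not all inputs occur → does not occur.
Track circuit 2 down [OR]: Track relay 2 is down=not, Standby vital relay 2 is down=not → no input occurs → does not occur.
Interlocking logic 2 unavailable [OR]: Track circuit 2 down=not, Cable 2 offline=not → no input occurs → does not occur.
Rail signal shows false clear [OR]: Track circuit inoperative=not, Signal drive unavailable=not, Interlocking logic 2 unavailable=not → no input occurs → does not occur.

No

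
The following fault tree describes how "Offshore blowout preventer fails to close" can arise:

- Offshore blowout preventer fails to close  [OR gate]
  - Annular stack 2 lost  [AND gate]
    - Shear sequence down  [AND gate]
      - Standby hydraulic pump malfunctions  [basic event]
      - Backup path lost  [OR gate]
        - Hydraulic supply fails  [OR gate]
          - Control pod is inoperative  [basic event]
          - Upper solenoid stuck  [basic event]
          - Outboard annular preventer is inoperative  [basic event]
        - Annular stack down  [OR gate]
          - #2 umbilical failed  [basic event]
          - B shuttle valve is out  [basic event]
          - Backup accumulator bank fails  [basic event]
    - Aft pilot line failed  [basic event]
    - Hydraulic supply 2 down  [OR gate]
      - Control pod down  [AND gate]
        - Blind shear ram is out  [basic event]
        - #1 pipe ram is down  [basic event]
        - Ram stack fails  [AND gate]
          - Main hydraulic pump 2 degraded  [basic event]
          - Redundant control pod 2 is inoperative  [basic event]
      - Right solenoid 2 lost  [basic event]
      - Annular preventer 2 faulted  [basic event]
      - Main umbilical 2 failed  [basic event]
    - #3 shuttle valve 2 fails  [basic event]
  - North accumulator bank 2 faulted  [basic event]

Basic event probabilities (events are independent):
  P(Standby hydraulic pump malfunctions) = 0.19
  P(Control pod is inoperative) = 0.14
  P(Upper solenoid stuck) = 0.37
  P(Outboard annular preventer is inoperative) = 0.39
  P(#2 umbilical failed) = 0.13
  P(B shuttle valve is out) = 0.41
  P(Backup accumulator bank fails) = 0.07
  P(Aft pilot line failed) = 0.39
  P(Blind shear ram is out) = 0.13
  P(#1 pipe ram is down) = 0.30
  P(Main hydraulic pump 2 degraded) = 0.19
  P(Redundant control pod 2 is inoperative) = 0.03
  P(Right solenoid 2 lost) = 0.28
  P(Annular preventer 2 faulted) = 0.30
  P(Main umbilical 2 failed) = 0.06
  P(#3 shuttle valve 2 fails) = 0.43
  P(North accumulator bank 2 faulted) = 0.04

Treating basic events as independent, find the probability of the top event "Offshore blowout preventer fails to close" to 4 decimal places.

0.0536

P(Hydraulic supply fails) [OR] = 1 − (1−0.14) × (1−0.37) × (1−0.39) = 0.669502
P(Annular stack down) [OR] = 1 − (1−0.13) × (1−0.41) × (1−0.07) = 0.522631
P(Backup path lost) [OR] = 1 − (1−0.669502) × (1−0.522631) = 0.842231
P(Shear sequence down) [AND] = 0.19 × 0.842231 = 0.160024
P(Ram stack fails) [AND] = 0.19 × 0.03 = 0.005700
P(Control pod down) [AND] = 0.13 × 0.30 × 0.005700 = 0.000222
P(Hydraulic supply 2 down) [OR] = 1 − (1−0.000222) × (1−0.28) × (1−0.30) × (1−0.06) = 0.526345
P(Annular stack 2 lost) [AND] = 0.160024 × 0.39 × 0.526345 × 0.43 = 0.014125
P(Offshore blowout preventer fails to close) [OR] = 1 − (1−0.014125) × (1−0.04) = 0.053560
Rounded to 4 decimal places: P(Offshore blowout preventer fails to close) ≈ 0.0536.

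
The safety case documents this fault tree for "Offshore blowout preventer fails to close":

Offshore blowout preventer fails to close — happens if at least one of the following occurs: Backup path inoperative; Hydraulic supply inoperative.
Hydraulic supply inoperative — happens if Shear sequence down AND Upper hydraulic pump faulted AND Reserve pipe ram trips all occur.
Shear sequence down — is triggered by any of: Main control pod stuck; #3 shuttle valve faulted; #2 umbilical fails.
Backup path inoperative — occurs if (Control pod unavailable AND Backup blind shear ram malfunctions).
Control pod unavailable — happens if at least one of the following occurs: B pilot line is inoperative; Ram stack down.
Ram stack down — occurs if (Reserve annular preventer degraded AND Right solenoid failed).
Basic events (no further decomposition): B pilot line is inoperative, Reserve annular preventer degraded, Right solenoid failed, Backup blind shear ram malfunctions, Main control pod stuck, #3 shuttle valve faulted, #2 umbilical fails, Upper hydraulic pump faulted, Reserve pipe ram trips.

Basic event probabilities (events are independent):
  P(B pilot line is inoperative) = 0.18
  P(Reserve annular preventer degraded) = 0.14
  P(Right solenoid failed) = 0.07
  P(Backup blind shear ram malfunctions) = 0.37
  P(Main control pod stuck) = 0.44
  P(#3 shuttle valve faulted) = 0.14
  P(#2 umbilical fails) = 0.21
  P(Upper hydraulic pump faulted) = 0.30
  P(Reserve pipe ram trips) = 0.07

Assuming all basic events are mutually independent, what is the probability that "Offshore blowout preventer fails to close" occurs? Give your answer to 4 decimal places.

P(Ram stack down) [AND] = 0.14 × 0.07 = 0.009800
P(Control pod unavailable) [OR] = 1 − (1−0.18) × (1−0.009800) = 0.188036
P(Backup path inoperative) [AND] = 0.188036 × 0.37 = 0.069573
P(Shear sequence down) [OR] = 1 − (1−0.44) × (1−0.14) × (1−0.21) = 0.619536
P(Hydraulic supply inoperative) [AND] = 0.619536 × 0.30 × 0.07 = 0.013010
P(Offshore blowout preventer fails to close) [OR] = 1 − (1−0.069573) × (1−0.013010) = 0.081678
Rounded to 4 decimal places: P(Offshore blowout preventer fails to close) ≈ 0.0817.

0.0817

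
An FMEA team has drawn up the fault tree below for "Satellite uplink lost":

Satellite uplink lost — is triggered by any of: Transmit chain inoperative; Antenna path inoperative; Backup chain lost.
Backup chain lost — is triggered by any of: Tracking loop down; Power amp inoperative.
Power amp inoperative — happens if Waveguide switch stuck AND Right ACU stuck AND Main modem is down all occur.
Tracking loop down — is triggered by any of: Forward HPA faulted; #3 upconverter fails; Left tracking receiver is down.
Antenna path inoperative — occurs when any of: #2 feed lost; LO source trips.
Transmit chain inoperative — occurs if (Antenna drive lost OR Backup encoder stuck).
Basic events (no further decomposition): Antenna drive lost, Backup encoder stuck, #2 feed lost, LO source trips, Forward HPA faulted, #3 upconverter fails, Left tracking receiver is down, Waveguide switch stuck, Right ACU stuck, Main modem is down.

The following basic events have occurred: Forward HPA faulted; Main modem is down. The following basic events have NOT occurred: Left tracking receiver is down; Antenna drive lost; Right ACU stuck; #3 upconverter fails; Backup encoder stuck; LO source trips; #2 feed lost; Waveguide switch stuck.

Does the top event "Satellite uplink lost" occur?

Transmit chain inoperative [OR]: Antenna drive lost=not, Backup encoder stuck=not → no input occurs → does not occur.
Antenna path inoperative [OR]: #2 feed lost=not, LO source trips=not → no input occurs → does not occur.
Tracking loop down [OR]: Forward HPA faulted=occurs, #3 upconverter fails=not, Left tracking receiver is down=not → at least one input occurs → occurs.
Power amp inoperative [AND]: Waveguide switch stuck=not, Right ACU stuck=not, Main modem is down=occurs → not all inputs occur → does not occur.
Backup chain lost [OR]: Tracking loop down=occurs, Power amp inoperative=not → at least one input occurs → occurs.
Satellite uplink lost [OR]: Transmit chain inoperative=not, Antenna path inoperative=not, Backup chain lost=occurs → at least one input occurs → occurs.

Yes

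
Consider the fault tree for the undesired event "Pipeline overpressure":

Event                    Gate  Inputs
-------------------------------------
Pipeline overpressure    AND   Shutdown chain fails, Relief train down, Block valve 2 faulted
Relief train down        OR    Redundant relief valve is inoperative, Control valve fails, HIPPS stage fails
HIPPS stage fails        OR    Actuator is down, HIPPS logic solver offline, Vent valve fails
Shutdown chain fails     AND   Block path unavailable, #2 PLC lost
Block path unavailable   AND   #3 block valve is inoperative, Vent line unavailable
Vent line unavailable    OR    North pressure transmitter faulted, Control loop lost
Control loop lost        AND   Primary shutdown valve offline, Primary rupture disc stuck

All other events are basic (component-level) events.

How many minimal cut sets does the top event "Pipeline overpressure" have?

Control loop lost [AND]: one cut set from each child combined → 1 × 1 = 1 cut set(s).
Vent line unavailable [OR]: union of children's cut sets → 2 cut set(s).
Block path unavailable [AND]: one cut set from each child combined → 1 × 2 = 2 cut set(s).
Shutdown chain fails [AND]: one cut set from each child combined → 2 × 1 = 2 cut set(s).
HIPPS stage fails [OR]: union of children's cut sets → 3 cut set(s).
Relief train down [OR]: union of children's cut sets → 5 cut set(s).
Pipeline overpressure [AND]: one cut set from each child combined → 2 × 5 × 1 = 10 cut set(s).
Minimal cut sets: {#2 PLC lost, #3 block valve is inoperative, Block valve 2 faulted, North pressure transmitter faulted, Redundant relief valve is inoperative}; {#2 PLC lost, #3 block valve is inoperative, Block valve 2 faulted, Control valve fails, North pressure transmitter faulted}; {#2 PLC lost, #3 block valve is inoperative, Actuator is down, Block valve 2 faulted, North pressure transmitter faulted}; {#2 PLC lost, #3 block valve is inoperative, Block valve 2 faulted, HIPPS logic solver offline, North pressure transmitter faulted}; {#2 PLC lost, #3 block valve is inoperative, Block valve 2 faulted, North pressure transmitter faulted, Vent valve fails}; {#2 PLC lost, #3 block valve is inoperative, Block valve 2 faulted, Primary rupture disc stuck, Primary shutdown valve offline, Redundant relief valve is inoperative}; {#2 PLC lost, #3 block valve is inoperative, Block valve 2 faulted, Control valve fails, Primary rupture disc stuck, Primary shutdown valve offline}; {#2 PLC lost, #3 block valve is inoperative, Actuator is down, Block valve 2 faulted, Primary rupture disc stuck, Primary shutdown valve offline}; {#2 PLC lost, #3 block valve is inoperative, Block valve 2 faulted, HIPPS logic solver offline, Primary rupture disc stuck, Primary shutdown valve offline}; {#2 PLC lost, #3 block valve is inoperative, Block valve 2 faulted, Primary rupture disc stuck, Primary shutdown valve offline, Vent valve fails}.

10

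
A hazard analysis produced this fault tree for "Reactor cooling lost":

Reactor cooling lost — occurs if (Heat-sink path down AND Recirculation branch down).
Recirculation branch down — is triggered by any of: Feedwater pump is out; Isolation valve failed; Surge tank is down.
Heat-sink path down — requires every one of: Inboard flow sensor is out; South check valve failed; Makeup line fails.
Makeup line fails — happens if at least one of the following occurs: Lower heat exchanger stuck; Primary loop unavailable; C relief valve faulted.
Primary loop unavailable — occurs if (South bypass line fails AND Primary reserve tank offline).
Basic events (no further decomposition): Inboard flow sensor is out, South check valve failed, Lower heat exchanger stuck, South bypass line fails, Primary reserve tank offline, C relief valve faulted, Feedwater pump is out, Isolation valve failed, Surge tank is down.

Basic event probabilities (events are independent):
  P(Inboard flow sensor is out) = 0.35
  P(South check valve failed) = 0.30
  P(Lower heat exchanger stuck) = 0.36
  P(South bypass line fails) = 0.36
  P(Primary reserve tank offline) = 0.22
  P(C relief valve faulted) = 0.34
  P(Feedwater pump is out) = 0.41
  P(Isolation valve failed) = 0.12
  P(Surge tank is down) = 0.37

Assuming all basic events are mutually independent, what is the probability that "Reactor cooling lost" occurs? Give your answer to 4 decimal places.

0.0432

P(Primary loop unavailable) [AND] = 0.36 × 0.22 = 0.079200
P(Makeup line fails) [OR] = 1 − (1−0.36) × (1−0.079200) × (1−0.34) = 0.611054
P(Heat-sink path down) [AND] = 0.35 × 0.30 × 0.611054 = 0.064161
P(Recirculation branch down) [OR] = 1 − (1−0.41) × (1−0.12) × (1−0.37) = 0.672904
P(Reactor cooling lost) [AND] = 0.064161 × 0.672904 = 0.043174
Rounded to 4 decimal places: P(Reactor cooling lost) ≈ 0.0432.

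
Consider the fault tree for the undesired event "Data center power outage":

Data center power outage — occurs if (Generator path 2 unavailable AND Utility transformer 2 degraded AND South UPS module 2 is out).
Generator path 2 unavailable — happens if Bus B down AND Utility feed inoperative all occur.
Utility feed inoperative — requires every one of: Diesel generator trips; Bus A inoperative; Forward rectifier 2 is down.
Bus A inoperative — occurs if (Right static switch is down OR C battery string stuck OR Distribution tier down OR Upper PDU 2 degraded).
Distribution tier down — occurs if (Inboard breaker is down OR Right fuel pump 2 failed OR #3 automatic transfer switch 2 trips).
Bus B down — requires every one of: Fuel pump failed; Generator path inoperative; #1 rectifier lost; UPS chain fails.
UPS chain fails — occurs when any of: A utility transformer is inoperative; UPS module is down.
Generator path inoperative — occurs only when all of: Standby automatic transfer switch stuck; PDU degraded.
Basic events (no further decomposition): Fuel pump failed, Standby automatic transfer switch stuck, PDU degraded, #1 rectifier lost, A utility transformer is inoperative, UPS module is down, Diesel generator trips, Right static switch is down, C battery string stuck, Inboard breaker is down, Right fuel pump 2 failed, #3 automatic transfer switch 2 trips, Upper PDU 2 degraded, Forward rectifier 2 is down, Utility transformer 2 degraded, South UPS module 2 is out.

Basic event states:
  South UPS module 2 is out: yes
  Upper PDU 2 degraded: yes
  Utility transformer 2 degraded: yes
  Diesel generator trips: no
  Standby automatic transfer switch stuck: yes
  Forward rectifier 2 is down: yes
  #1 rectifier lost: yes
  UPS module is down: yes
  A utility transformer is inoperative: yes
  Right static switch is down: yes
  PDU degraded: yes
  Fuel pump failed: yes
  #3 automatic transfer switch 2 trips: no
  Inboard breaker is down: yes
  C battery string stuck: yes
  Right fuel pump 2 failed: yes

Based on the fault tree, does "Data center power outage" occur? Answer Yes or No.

Generator path inoperative [AND]: Standby automatic transfer switch stuck=occurs, PDU degraded=occurs → all inputs occur → occurs.
UPS chain fails [OR]: A utility transformer is inoperative=occurs, UPS module is down=occurs → at least one input occurs → occurs.
Bus B down [AND]: Fuel pump failed=occurs, Generator path inoperative=occurs, #1 rectifier lost=occurs, UPS chain fails=occurs → all inputs occur → occurs.
Distribution tier down [OR]: Inboard breaker is down=occurs, Right fuel pump 2 failed=occurs, #3 automatic transfer switch 2 trips=not → at least one input occurs → occurs.
Bus A inoperative [OR]: Right static switch is down=occurs, C battery string stuck=occurs, Distribution tier down=occurs, Upper PDU 2 degraded=occurs → at least one input occurs → occurs.
Utility feed inoperative [AND]: Diesel generator trips=not, Bus A inoperative=occurs, Forward rectifier 2 is down=occurs → not all inputs occur → does not occur.
Generator path 2 unavailable [AND]: Bus B down=occurs, Utility feed inoperative=not → not all inputs occur → does not occur.
Data center power outage [AND]: Generator path 2 unavailable=not, Utility transformer 2 degraded=occurs, South UPS module 2 is out=occurs → not all inputs occur → does not occur.

No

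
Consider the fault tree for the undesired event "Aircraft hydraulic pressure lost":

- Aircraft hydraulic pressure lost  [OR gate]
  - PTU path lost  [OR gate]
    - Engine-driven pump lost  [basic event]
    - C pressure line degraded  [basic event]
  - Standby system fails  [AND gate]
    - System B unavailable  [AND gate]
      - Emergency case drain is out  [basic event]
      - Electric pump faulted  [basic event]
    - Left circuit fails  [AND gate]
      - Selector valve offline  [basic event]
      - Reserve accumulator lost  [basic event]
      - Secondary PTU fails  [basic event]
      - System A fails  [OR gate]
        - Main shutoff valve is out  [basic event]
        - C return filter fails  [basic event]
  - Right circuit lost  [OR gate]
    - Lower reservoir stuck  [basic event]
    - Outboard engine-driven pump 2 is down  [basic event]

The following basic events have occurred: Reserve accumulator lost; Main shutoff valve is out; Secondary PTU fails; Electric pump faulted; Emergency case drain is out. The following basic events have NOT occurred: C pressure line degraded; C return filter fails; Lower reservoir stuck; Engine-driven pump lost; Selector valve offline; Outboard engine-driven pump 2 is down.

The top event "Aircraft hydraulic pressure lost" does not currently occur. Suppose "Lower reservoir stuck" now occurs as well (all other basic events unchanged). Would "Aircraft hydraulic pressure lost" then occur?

Yes

Counterfactual: set "Lower reservoir stuck" to occurred.
PTU path lost [OR]: Engine-driven pump lost=not, C pressure line degraded=not → no input occurs → does not occur.
System B unavailable [AND]: Emergency case drain is out=occurs, Electric pump faulted=occurs → all inputs occur → occurs.
System A fails [OR]: Main shutoff valve is out=occurs, C return filter fails=not → at least one input occurs → occurs.
Left circuit fails [AND]: Selector valve offline=not, Reserve accumulator lost=occurs, Secondary PTU fails=occurs, System A fails=occurs → not all inputs occur → does not occur.
Standby system fails [AND]: System B unavailable=occurs, Left circuit fails=not → not all inputs occur → does not occur.
Right circuit lost [OR]: Lower reservoir stuck=occurs, Outboard engine-driven pump 2 is down=not → at least one input occurs → occurs.
Aircraft hydraulic pressure lost [OR]: PTU path lost=not, Standby system fails=not, Right circuit lost=occurs → at least one input occurs → occurs.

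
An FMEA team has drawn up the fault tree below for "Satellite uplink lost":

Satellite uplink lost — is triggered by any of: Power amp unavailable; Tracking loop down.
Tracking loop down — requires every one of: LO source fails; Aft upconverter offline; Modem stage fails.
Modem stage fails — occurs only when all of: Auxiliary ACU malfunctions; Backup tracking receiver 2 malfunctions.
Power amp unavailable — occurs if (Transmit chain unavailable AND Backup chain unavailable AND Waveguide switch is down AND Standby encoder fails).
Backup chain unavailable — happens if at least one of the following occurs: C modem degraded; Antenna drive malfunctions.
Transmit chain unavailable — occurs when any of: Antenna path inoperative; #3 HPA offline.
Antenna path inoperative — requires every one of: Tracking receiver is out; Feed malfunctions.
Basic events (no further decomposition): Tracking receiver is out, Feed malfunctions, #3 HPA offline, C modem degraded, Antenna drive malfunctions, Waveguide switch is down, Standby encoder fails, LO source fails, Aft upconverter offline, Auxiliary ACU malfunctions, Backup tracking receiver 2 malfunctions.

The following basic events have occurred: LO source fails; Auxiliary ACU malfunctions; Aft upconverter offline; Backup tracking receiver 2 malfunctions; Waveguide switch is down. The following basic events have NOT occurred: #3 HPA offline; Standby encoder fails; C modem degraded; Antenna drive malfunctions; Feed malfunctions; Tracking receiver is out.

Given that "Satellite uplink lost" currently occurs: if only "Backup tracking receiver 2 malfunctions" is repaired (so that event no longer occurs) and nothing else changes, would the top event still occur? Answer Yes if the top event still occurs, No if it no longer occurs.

Counterfactual: set "Backup tracking receiver 2 malfunctions" to not occurred.
Antenna path inoperative [AND]: Tracking receiver is out=not, Feed malfunctions=not → not all inputs occur → does not occur.
Transmit chain unavailable [OR]: Antenna path inoperative=not, #3 HPA offline=not → no input occurs → does not occur.
Backup chain unavailable [OR]: C modem degraded=not, Antenna drive malfunctions=not → no input occurs → does not occur.
Power amp unavailable [AND]: Transmit chain unavailable=not, Backup chain unavailable=not, Waveguide switch is down=occurs, Standby encoder fails=not → not all inputs occur → does not occur.
Modem stage fails [AND]: Auxiliary ACU malfunctions=occurs, Backup tracking receiver 2 malfunctions=not → not all inputs occur → does not occur.
Tracking loop down [AND]: LO source fails=occurs, Aft upconverter offline=occurs, Modem stage fails=not → not all inputs occur → does not occur.
Satellite uplink lost [OR]: Power amp unavailable=not, Tracking loop down=not → no input occurs → does not occur.

No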